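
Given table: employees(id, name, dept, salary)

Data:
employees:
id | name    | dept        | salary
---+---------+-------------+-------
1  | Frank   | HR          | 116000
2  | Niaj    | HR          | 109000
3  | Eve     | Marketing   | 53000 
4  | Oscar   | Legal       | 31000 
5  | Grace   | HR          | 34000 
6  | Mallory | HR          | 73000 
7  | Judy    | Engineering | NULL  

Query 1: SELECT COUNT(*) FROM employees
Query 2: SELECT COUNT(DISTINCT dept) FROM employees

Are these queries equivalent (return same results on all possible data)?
No, not equivalent

Query 1 returns: [(7,)]
Query 2 returns: [(4,)]

Reason: COUNT(*) counts rows, COUNT(DISTINCT dept) counts unique depts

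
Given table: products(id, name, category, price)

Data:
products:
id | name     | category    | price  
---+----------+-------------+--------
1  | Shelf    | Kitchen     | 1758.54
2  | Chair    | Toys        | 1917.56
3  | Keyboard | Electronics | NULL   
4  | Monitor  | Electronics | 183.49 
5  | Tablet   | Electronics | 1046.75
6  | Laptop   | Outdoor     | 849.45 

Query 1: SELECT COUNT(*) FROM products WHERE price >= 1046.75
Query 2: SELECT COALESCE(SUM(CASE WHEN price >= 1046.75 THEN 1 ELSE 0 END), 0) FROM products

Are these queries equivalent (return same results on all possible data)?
Yes, equivalent

Both queries return: [(3,)]

Reason: COUNT with WHERE vs conditional SUM (COALESCE handles empty-table NULL)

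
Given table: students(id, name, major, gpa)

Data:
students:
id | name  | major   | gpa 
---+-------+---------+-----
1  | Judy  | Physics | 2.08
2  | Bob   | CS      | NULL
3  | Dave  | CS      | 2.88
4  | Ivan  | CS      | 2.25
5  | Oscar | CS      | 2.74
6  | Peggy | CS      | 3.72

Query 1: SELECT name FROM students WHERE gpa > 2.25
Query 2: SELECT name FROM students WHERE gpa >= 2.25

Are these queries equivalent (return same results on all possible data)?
No, not equivalent

Query 1 returns: [('Dave',), ('Oscar',), ('Peggy',)]
Query 2 returns: [('Dave',), ('Ivan',), ('Oscar',), ('Peggy',)]

Reason: > vs >= gives different results when gpa = 2.25 exists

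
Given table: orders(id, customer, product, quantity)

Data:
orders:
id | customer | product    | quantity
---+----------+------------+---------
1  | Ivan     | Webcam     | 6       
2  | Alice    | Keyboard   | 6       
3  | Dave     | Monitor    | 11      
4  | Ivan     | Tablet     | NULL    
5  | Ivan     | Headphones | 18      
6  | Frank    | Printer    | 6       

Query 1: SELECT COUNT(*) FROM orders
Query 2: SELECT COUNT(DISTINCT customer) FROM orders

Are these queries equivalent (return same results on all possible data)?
No, not equivalent

Query 1 returns: [(6,)]
Query 2 returns: [(4,)]

Reason: COUNT(*) counts rows, COUNT(DISTINCT customer) counts unique customers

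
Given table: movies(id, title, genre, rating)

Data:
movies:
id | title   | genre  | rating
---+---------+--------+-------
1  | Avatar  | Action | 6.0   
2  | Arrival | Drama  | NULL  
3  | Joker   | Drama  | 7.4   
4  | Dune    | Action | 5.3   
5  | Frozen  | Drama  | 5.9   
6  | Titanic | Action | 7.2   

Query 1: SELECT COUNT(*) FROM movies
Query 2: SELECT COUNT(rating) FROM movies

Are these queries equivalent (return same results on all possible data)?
No, not equivalent

Query 1 returns: [(6,)]
Query 2 returns: [(5,)]

Reason: COUNT(*) includes NULLs, COUNT(column) excludes them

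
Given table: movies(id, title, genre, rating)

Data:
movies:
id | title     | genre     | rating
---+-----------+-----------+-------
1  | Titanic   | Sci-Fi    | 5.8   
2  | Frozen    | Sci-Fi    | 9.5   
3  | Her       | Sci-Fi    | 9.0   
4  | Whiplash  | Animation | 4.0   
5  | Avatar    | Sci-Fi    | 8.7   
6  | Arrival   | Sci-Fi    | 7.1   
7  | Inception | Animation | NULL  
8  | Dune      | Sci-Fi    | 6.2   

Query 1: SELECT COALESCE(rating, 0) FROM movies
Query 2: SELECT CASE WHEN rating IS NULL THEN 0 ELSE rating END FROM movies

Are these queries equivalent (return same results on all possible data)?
Yes, equivalent

Both queries return: [(0,), (4.0,), (5.8,), (6.2,), (7.1,), (8.7,), (9.0,), (9.5,)]

Reason: COALESCE vs CASE for NULL handling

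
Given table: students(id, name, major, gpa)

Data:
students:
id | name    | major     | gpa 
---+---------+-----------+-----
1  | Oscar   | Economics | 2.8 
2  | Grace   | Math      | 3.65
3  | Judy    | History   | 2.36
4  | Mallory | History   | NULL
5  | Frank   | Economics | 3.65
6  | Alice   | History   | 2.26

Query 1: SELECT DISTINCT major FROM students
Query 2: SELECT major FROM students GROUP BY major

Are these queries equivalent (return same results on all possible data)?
Yes, equivalent

Both queries return: [('Economics',), ('History',), ('Math',)]

Reason: Both get unique majors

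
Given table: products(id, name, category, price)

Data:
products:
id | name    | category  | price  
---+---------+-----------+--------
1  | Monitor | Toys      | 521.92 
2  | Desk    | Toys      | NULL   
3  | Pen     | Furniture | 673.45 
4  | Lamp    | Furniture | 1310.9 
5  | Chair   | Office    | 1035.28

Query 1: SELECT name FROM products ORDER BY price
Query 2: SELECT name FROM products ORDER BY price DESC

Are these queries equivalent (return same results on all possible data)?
No, not equivalent

Query 1 returns: [('Desk',), ('Monitor',), ('Pen',), ('Chair',), ('Lamp',)]
Query 2 returns: [('Lamp',), ('Chair',), ('Pen',), ('Monitor',), ('Desk',)]

Reason: ASC vs DESC gives opposite ordering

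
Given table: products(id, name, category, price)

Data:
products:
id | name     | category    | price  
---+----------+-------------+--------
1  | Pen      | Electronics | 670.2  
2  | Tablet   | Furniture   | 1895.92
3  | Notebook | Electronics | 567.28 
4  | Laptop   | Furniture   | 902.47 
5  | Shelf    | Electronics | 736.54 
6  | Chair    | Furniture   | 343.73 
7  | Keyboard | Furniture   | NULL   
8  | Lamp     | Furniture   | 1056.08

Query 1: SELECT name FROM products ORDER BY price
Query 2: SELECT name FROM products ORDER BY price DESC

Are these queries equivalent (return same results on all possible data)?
No, not equivalent

Query 1 returns: [('Keyboard',), ('Chair',), ('Notebook',), ('Pen',), ('Shelf',), ('Laptop',), ('Lamp',), ('Tablet',)]
Query 2 returns: [('Tablet',), ('Lamp',), ('Laptop',), ('Shelf',), ('Pen',), ('Notebook',), ('Chair',), ('Keyboard',)]

Reason: ASC vs DESC gives opposite ordering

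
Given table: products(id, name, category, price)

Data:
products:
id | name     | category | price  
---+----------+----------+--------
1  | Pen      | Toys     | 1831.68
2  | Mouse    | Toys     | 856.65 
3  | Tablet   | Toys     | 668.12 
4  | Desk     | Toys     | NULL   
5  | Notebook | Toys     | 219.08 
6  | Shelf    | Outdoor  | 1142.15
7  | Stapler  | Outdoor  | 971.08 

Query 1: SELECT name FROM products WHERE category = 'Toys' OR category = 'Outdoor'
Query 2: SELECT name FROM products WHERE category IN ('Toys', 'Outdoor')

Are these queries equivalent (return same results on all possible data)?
Yes, equivalent

Both queries return: [('Desk',), ('Mouse',), ('Notebook',), ('Pen',), ('Shelf',), ('Stapler',), ('Tablet',)]

Reason: OR vs IN are equivalent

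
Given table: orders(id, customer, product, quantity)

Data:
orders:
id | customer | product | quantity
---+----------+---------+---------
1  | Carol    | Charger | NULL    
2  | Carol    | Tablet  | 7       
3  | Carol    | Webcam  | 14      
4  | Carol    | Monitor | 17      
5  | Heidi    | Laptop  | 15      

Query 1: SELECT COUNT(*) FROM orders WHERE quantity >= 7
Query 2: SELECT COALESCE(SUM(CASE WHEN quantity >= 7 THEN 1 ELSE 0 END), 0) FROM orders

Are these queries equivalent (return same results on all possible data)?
Yes, equivalent

Both queries return: [(4,)]

Reason: COUNT with WHERE vs conditional SUM (COALESCE handles empty-table NULL)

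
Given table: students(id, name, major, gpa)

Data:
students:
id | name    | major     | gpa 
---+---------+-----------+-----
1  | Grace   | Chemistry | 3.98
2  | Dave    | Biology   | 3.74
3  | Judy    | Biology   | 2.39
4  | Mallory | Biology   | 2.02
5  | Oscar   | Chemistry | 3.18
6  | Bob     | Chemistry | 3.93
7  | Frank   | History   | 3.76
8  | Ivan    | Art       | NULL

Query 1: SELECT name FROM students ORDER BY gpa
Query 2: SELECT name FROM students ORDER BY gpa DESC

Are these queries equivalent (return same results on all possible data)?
No, not equivalent

Query 1 returns: [('Ivan',), ('Mallory',), ('Judy',), ('Oscar',), ('Dave',), ('Frank',), ('Bob',), ('Grace',)]
Query 2 returns: [('Grace',), ('Bob',), ('Frank',), ('Dave',), ('Oscar',), ('Judy',), ('Mallory',), ('Ivan',)]

Reason: ASC vs DESC gives opposite ordering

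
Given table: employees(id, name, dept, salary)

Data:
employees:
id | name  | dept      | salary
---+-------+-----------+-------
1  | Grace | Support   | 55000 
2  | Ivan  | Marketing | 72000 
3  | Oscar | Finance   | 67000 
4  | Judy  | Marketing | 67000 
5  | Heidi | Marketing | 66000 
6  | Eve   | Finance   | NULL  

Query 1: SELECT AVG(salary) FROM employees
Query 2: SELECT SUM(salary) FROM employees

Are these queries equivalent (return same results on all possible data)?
No, not equivalent

Query 1 returns: [(65400.0,)]
Query 2 returns: [(327000,)]

Reason: AVG vs SUM give different aggregate values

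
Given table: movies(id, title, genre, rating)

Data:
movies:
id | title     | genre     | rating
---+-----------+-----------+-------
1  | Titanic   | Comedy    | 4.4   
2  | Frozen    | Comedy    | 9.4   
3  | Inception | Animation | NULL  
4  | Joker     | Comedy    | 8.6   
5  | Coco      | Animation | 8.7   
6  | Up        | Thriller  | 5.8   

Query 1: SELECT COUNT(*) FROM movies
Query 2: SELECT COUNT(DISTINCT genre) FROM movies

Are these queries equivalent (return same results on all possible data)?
No, not equivalent

Query 1 returns: [(6,)]
Query 2 returns: [(3,)]

Reason: COUNT(*) counts rows, COUNT(DISTINCT genre) counts unique genres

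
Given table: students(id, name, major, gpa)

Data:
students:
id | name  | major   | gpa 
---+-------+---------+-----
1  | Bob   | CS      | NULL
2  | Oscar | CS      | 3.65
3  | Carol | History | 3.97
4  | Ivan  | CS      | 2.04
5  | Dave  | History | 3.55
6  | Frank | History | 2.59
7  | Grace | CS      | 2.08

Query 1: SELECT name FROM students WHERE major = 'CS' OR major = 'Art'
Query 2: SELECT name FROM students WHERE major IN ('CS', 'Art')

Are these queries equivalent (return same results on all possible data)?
Yes, equivalent

Both queries return: [('Bob',), ('Grace',), ('Ivan',), ('Oscar',)]

Reason: OR vs IN are equivalent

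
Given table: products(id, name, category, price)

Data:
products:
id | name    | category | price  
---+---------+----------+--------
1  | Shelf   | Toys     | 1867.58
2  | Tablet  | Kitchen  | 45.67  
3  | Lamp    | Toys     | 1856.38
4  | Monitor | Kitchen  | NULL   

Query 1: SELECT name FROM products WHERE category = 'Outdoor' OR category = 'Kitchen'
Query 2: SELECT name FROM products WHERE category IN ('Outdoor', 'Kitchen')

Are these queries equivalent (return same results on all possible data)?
Yes, equivalent

Both queries return: [('Monitor',), ('Tablet',)]

Reason: OR vs IN are equivalent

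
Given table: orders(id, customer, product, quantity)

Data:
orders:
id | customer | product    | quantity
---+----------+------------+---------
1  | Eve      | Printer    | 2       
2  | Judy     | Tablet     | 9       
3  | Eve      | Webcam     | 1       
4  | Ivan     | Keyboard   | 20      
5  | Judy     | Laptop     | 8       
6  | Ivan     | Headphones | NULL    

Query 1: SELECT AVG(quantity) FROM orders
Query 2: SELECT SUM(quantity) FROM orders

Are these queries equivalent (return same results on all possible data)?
No, not equivalent

Query 1 returns: [(8.0,)]
Query 2 returns: [(40,)]

Reason: AVG vs SUM give different aggregate values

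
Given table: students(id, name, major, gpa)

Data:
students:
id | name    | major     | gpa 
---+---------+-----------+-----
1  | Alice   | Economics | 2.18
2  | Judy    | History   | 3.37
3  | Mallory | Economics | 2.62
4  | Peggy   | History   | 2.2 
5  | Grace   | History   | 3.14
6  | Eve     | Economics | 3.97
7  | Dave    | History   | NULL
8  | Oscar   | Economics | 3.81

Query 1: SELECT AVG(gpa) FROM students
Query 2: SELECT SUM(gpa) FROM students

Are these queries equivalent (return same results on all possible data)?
No, not equivalent

Query 1 returns: [(3.0414285714285714,)]
Query 2 returns: [(21.29,)]

Reason: AVG vs SUM give different aggregate values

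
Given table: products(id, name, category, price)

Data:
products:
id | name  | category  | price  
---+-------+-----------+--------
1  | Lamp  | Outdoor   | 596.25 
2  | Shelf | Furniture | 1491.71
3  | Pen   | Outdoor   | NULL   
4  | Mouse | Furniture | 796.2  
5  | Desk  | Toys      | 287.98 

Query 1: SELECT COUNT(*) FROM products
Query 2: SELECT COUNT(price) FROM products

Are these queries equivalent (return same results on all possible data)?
No, not equivalent

Query 1 returns: [(5,)]
Query 2 returns: [(4,)]

Reason: COUNT(*) includes NULLs, COUNT(column) excludes them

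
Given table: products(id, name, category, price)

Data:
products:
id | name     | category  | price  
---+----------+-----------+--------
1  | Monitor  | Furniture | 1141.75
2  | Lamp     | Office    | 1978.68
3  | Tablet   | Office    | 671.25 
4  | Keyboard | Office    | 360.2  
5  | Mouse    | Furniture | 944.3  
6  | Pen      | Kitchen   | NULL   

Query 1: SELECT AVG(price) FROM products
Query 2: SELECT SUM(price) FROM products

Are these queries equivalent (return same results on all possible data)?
No, not equivalent

Query 1 returns: [(1019.2360000000001,)]
Query 2 returns: [(5096.18,)]

Reason: AVG vs SUM give different aggregate values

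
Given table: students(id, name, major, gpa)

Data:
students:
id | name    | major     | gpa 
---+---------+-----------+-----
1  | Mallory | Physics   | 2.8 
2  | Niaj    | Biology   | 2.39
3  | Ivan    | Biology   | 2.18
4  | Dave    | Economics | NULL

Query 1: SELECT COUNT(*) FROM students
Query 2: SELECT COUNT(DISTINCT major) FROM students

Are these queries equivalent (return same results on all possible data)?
No, not equivalent

Query 1 returns: [(4,)]
Query 2 returns: [(3,)]

Reason: COUNT(*) counts rows, COUNT(DISTINCT major) counts unique majors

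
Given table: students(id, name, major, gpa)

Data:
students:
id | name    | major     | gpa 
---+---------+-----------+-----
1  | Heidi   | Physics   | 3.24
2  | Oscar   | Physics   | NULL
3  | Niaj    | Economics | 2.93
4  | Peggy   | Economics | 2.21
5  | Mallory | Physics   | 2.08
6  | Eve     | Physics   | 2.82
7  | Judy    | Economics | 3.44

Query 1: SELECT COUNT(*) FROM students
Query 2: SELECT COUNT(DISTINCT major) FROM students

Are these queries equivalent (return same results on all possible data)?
No, not equivalent

Query 1 returns: [(7,)]
Query 2 returns: [(2,)]

Reason: COUNT(*) counts rows, COUNT(DISTINCT major) counts unique majors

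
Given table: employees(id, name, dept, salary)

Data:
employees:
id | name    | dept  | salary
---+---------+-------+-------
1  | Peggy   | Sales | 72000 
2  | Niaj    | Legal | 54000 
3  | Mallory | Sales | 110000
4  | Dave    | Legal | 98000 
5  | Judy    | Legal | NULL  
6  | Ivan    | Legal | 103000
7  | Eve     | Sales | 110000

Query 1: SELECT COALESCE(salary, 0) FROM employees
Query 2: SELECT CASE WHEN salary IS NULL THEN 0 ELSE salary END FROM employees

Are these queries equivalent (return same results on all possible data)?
Yes, equivalent

Both queries return: [(0,), (54000,), (72000,), (98000,), (103000,), (110000,), (110000,)]

Reason: COALESCE vs CASE for NULL handling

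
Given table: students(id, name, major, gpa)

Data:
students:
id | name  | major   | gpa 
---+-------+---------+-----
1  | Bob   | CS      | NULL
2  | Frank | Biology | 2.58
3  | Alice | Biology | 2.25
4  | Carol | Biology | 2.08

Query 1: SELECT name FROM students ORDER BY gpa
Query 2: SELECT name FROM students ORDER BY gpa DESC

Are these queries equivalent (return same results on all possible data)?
No, not equivalent

Query 1 returns: [('Bob',), ('Carol',), ('Alice',), ('Frank',)]
Query 2 returns: [('Frank',), ('Alice',), ('Carol',), ('Bob',)]

Reason: ASC vs DESC gives opposite ordering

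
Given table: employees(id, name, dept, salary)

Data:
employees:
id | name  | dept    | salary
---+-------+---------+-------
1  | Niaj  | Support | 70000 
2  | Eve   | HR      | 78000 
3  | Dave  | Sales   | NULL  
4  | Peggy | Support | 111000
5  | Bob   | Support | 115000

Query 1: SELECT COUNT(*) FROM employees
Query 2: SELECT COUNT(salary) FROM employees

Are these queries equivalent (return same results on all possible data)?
No, not equivalent

Query 1 returns: [(5,)]
Query 2 returns: [(4,)]

Reason: COUNT(*) includes NULLs, COUNT(column) excludes them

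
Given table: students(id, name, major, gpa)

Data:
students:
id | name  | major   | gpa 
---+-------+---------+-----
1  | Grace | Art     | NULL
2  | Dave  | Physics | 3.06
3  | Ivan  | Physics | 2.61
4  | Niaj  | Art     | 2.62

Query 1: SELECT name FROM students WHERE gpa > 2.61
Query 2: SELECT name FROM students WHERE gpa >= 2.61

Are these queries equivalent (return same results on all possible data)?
No, not equivalent

Query 1 returns: [('Dave',), ('Niaj',)]
Query 2 returns: [('Dave',), ('Ivan',), ('Niaj',)]

Reason: > vs >= gives different results when gpa = 2.61 exists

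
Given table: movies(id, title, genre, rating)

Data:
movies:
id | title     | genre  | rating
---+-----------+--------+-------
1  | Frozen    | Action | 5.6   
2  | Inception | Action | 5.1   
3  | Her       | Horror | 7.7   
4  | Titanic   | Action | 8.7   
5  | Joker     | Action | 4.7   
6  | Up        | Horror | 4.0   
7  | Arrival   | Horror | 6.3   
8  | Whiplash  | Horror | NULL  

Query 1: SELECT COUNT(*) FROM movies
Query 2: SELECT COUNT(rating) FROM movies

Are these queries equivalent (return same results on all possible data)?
No, not equivalent

Query 1 returns: [(8,)]
Query 2 returns: [(7,)]

Reason: COUNT(*) includes NULLs, COUNT(column) excludes them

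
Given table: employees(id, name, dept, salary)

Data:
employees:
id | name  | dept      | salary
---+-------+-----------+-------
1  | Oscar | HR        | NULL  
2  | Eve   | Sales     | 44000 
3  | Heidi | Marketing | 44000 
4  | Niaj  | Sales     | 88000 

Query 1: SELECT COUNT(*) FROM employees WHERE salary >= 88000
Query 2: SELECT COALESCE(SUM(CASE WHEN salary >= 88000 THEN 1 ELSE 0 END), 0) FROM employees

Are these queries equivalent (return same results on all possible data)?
Yes, equivalent

Both queries return: [(1,)]

Reason: COUNT with WHERE vs conditional SUM (COALESCE handles empty-table NULL)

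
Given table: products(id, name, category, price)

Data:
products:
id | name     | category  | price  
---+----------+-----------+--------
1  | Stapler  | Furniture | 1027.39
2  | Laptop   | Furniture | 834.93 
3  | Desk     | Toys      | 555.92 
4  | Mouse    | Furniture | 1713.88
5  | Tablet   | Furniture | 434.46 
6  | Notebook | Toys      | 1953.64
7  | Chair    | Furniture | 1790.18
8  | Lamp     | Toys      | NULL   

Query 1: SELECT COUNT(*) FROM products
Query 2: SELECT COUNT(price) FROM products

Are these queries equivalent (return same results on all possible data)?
No, not equivalent

Query 1 returns: [(8,)]
Query 2 returns: [(7,)]

Reason: COUNT(*) includes NULLs, COUNT(column) excludes them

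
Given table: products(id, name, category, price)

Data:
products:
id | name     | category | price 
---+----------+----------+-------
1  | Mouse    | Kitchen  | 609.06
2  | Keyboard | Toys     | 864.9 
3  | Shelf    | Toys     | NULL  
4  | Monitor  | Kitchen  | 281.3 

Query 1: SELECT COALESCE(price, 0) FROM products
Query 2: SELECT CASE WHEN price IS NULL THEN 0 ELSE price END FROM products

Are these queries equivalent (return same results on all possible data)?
Yes, equivalent

Both queries return: [(0,), (281.3,), (609.06,), (864.9,)]

Reason: COALESCE vs CASE for NULL handling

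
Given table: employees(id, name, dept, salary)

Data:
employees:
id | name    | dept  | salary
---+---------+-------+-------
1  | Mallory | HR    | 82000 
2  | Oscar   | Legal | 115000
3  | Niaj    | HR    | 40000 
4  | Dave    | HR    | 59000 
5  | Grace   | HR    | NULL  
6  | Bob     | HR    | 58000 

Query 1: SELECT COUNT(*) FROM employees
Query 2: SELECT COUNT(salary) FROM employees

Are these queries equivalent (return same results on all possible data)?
No, not equivalent

Query 1 returns: [(6,)]
Query 2 returns: [(5,)]

Reason: COUNT(*) includes NULLs, COUNT(column) excludes them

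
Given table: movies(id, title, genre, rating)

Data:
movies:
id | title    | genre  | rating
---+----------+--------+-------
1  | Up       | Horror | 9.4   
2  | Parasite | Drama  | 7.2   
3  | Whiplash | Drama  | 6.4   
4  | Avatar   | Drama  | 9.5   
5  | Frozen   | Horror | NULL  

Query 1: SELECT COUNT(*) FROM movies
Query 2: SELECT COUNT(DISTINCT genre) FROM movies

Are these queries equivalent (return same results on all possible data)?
No, not equivalent

Query 1 returns: [(5,)]
Query 2 returns: [(2,)]

Reason: COUNT(*) counts rows, COUNT(DISTINCT genre) counts unique genres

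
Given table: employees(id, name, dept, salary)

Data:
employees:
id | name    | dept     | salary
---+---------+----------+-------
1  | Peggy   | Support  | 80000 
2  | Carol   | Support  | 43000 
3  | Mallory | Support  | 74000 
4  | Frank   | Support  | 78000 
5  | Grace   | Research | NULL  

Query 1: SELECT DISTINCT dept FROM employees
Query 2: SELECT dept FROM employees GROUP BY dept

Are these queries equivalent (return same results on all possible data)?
Yes, equivalent

Both queries return: [('Research',), ('Support',)]

Reason: Both get unique depts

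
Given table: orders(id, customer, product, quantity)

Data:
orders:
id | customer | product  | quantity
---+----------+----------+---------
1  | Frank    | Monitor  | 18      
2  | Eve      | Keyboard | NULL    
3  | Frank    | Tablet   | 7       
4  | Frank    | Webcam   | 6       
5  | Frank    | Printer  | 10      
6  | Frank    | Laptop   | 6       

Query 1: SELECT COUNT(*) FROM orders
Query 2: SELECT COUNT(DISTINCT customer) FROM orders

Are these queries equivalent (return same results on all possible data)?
No, not equivalent

Query 1 returns: [(6,)]
Query 2 returns: [(2,)]

Reason: COUNT(*) counts rows, COUNT(DISTINCT customer) counts unique customers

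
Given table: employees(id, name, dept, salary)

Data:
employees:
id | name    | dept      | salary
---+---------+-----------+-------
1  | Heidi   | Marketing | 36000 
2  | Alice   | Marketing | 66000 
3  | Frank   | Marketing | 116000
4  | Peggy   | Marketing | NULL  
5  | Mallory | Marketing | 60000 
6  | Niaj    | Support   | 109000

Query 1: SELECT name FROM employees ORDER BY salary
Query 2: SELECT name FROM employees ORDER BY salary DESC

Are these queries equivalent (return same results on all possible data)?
No, not equivalent

Query 1 returns: [('Peggy',), ('Heidi',), ('Mallory',), ('Alice',), ('Niaj',), ('Frank',)]
Query 2 returns: [('Frank',), ('Niaj',), ('Alice',), ('Mallory',), ('Heidi',), ('Peggy',)]

Reason: ASC vs DESC gives opposite ordering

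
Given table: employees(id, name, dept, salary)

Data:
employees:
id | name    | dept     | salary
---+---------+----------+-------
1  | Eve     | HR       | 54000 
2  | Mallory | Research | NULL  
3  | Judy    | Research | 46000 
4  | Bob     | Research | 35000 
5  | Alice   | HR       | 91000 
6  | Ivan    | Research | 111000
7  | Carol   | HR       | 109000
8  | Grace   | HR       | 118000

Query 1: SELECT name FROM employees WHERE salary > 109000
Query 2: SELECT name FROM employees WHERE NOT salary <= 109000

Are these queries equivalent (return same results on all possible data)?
Yes, equivalent

Both queries return: [('Grace',), ('Ivan',)]

Reason: Both filter salary > 109000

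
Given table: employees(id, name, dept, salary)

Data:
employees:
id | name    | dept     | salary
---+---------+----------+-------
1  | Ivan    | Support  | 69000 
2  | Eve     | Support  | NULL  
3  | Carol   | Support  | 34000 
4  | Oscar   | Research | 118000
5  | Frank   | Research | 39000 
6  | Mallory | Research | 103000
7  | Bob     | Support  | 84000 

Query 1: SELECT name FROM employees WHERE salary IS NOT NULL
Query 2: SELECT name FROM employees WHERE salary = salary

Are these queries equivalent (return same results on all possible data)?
Yes, equivalent

Both queries return: [('Bob',), ('Carol',), ('Frank',), ('Ivan',), ('Mallory',), ('Oscar',)]

Reason: IS NOT NULL vs self-equality (both exclude NULLs)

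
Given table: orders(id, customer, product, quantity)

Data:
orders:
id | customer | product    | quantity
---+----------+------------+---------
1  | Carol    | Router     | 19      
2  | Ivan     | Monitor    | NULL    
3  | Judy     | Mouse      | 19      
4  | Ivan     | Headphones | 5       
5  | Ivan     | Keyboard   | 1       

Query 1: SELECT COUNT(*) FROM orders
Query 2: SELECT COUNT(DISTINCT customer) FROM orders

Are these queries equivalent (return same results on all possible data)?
No, not equivalent

Query 1 returns: [(5,)]
Query 2 returns: [(3,)]

Reason: COUNT(*) counts rows, COUNT(DISTINCT customer) counts unique customers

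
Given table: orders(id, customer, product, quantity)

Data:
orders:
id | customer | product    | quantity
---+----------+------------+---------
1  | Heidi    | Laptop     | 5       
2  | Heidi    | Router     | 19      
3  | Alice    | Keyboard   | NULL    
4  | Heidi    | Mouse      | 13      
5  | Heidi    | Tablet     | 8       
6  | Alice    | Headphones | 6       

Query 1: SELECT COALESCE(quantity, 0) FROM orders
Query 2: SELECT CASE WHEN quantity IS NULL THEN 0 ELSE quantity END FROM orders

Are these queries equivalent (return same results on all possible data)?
Yes, equivalent

Both queries return: [(0,), (5,), (6,), (8,), (13,), (19,)]

Reason: COALESCE vs CASE for NULL handling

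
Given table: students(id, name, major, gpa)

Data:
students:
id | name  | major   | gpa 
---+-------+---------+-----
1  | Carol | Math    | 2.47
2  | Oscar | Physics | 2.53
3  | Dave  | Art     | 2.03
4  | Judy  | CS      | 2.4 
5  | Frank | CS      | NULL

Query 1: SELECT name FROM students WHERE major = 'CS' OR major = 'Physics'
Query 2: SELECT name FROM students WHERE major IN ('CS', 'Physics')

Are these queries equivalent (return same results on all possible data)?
Yes, equivalent

Both queries return: [('Frank',), ('Judy',), ('Oscar',)]

Reason: OR vs IN are equivalent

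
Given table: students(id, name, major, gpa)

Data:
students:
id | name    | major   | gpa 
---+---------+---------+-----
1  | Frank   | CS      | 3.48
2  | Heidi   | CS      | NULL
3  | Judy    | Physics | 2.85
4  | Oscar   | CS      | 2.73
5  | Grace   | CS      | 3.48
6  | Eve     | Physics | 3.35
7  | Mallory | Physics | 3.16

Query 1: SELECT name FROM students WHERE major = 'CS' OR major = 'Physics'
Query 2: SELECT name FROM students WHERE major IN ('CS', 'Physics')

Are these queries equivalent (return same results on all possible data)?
Yes, equivalent

Both queries return: [('Eve',), ('Frank',), ('Grace',), ('Heidi',), ('Judy',), ('Mallory',), ('Oscar',)]

Reason: OR vs IN are equivalent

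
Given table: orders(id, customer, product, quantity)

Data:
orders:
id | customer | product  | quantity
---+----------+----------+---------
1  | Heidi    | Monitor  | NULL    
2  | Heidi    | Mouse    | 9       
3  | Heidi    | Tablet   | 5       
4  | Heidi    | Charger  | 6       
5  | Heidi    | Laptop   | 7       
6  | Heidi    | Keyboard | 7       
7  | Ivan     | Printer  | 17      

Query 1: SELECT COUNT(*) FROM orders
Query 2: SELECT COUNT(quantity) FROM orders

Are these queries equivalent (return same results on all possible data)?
No, not equivalent

Query 1 returns: [(7,)]
Query 2 returns: [(6,)]

Reason: COUNT(*) includes NULLs, COUNT(column) excludes them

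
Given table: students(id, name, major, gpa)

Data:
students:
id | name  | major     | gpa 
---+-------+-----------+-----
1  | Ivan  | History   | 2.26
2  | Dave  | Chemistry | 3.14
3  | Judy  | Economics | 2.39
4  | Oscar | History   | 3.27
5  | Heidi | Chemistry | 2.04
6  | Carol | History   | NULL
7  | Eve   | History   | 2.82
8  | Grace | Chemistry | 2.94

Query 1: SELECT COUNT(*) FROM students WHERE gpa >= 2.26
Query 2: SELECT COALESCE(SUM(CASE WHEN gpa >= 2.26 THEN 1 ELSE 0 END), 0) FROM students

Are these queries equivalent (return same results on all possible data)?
Yes, equivalent

Both queries return: [(6,)]

Reason: COUNT with WHERE vs conditional SUM (COALESCE handles empty-table NULL)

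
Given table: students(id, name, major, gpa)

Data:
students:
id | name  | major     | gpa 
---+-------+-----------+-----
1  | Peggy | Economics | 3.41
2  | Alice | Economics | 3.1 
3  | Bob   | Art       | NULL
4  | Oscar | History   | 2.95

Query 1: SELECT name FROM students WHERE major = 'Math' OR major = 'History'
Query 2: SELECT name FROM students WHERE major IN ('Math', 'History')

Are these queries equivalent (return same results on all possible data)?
Yes, equivalent

Both queries return: [('Oscar',)]

Reason: OR vs IN are equivalent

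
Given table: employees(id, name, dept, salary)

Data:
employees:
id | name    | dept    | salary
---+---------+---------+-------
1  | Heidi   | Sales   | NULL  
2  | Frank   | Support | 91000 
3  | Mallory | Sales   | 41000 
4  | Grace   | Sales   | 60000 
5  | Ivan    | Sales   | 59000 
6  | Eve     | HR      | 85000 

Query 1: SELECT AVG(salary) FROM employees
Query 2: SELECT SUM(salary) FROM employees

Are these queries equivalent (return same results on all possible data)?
No, not equivalent

Query 1 returns: [(67200.0,)]
Query 2 returns: [(336000,)]

Reason: AVG vs SUM give different aggregate values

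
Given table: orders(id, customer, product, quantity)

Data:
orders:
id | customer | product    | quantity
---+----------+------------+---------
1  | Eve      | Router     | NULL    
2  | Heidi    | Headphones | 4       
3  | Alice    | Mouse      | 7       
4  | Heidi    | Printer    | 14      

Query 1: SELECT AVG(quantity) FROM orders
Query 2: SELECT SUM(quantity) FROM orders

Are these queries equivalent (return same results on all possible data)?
No, not equivalent

Query 1 returns: [(8.333333333333334,)]
Query 2 returns: [(25,)]

Reason: AVG vs SUM give different aggregate values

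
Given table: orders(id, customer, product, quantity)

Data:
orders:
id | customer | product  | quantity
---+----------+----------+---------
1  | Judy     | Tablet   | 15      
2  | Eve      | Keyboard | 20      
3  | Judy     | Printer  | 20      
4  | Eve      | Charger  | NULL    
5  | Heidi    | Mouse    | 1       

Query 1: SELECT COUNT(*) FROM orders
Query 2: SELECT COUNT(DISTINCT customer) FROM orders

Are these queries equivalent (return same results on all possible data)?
No, not equivalent

Query 1 returns: [(5,)]
Query 2 returns: [(3,)]

Reason: COUNT(*) counts rows, COUNT(DISTINCT customer) counts unique customers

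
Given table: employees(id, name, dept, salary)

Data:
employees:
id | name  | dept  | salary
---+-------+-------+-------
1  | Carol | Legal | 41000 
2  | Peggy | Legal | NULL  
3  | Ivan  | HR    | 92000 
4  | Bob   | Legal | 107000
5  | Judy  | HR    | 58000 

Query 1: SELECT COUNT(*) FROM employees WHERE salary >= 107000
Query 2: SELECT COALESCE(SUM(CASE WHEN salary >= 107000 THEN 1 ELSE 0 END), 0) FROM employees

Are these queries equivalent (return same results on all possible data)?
Yes, equivalent

Both queries return: [(1,)]

Reason: COUNT with WHERE vs conditional SUM (COALESCE handles empty-table NULL)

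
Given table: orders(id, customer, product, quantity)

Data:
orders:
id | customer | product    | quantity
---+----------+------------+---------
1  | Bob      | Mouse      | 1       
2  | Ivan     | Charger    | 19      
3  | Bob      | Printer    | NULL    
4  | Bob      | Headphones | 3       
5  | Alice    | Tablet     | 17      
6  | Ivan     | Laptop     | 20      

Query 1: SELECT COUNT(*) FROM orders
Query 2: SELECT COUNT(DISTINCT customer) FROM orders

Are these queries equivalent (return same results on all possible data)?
No, not equivalent

Query 1 returns: [(6,)]
Query 2 returns: [(3,)]

Reason: COUNT(*) counts rows, COUNT(DISTINCT customer) counts unique customers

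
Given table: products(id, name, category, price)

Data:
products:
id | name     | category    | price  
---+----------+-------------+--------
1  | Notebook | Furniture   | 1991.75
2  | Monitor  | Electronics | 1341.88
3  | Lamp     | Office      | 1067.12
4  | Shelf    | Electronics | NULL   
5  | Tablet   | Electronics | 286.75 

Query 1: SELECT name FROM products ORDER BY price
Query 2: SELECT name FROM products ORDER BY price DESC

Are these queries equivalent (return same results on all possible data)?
No, not equivalent

Query 1 returns: [('Shelf',), ('Tablet',), ('Lamp',), ('Monitor',), ('Notebook',)]
Query 2 returns: [('Notebook',), ('Monitor',), ('Lamp',), ('Tablet',), ('Shelf',)]

Reason: ASC vs DESC gives opposite ordering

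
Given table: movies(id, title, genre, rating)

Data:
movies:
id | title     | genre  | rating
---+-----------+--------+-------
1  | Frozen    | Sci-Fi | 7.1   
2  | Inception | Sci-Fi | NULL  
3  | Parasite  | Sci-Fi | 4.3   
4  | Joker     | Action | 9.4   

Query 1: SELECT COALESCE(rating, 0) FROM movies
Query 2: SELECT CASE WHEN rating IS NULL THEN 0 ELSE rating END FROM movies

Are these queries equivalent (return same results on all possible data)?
Yes, equivalent

Both queries return: [(0,), (4.3,), (7.1,), (9.4,)]

Reason: COALESCE vs CASE for NULL handling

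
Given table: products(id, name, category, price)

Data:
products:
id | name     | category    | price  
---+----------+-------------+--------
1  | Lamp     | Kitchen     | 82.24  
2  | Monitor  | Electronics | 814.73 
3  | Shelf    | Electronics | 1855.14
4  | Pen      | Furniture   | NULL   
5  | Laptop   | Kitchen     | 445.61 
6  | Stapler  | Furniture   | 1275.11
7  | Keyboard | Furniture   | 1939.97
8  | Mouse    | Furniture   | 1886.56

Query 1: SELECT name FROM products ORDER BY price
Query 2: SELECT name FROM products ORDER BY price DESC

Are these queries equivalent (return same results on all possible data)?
No, not equivalent

Query 1 returns: [('Pen',), ('Lamp',), ('Laptop',), ('Monitor',), ('Stapler',), ('Shelf',), ('Mouse',), ('Keyboard',)]
Query 2 returns: [('Keyboard',), ('Mouse',), ('Shelf',), ('Stapler',), ('Monitor',), ('Laptop',), ('Lamp',), ('Pen',)]

Reason: ASC vs DESC gives opposite ordering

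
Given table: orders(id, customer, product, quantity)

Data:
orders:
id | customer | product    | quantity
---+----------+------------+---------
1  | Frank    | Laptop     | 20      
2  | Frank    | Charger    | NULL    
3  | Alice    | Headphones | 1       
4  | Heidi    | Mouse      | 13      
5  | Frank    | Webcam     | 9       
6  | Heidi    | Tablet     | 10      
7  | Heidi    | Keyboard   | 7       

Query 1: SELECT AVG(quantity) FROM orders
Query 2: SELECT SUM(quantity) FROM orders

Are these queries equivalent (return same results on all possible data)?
No, not equivalent

Query 1 returns: [(10.0,)]
Query 2 returns: [(60,)]

Reason: AVG vs SUM give different aggregate values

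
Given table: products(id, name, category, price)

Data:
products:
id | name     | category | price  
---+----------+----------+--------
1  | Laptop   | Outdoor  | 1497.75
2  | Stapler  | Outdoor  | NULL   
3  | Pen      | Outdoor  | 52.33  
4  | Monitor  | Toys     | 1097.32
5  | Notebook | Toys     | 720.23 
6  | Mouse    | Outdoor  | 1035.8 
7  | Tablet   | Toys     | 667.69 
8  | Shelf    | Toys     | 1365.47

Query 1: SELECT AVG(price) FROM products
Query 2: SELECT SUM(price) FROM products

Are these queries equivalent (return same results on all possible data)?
No, not equivalent

Query 1 returns: [(919.5128571428571,)]
Query 2 returns: [(6436.59,)]

Reason: AVG vs SUM give different aggregate values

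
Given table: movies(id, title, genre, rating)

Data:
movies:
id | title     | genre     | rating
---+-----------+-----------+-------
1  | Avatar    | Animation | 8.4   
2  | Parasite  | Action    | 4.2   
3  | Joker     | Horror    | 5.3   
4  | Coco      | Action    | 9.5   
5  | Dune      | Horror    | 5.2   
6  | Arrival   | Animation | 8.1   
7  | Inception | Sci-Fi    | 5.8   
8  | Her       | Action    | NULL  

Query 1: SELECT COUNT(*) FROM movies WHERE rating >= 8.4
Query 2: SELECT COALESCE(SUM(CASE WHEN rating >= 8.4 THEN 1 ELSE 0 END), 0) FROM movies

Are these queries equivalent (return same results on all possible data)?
Yes, equivalent

Both queries return: [(2,)]

Reason: COUNT with WHERE vs conditional SUM (COALESCE handles empty-table NULL)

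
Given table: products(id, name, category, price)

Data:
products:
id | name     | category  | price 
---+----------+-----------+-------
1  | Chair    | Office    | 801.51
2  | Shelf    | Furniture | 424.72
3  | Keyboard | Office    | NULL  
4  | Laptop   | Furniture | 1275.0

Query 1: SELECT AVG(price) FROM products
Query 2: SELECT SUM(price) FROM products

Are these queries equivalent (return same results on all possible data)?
No, not equivalent

Query 1 returns: [(833.7433333333333,)]
Query 2 returns: [(2501.23,)]

Reason: AVG vs SUM give different aggregate values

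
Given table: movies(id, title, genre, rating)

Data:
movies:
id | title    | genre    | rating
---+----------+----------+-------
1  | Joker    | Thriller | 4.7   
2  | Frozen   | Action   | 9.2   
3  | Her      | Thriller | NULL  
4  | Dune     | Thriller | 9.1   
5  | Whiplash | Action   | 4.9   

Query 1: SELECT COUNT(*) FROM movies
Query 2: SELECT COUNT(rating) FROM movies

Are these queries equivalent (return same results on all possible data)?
No, not equivalent

Query 1 returns: [(5,)]
Query 2 returns: [(4,)]

Reason: COUNT(*) includes NULLs, COUNT(column) excludes them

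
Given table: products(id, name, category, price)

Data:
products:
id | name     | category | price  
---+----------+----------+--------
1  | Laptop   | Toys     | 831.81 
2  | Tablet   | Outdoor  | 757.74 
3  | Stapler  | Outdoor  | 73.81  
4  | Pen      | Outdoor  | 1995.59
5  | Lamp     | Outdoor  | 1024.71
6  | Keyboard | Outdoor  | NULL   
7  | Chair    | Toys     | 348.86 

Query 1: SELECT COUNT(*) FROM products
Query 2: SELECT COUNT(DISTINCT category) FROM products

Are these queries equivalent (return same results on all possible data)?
No, not equivalent

Query 1 returns: [(7,)]
Query 2 returns: [(2,)]

Reason: COUNT(*) counts rows, COUNT(DISTINCT category) counts unique categorys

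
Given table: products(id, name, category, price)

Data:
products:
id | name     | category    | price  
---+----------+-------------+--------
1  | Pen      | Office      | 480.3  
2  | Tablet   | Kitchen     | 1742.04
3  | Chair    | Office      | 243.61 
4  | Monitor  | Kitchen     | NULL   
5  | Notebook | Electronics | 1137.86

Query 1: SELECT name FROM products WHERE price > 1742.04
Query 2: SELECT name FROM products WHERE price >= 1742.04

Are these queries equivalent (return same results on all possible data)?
No, not equivalent

Query 1 returns: []
Query 2 returns: [('Tablet',)]

Reason: > vs >= gives different results when price = 1742.04 exists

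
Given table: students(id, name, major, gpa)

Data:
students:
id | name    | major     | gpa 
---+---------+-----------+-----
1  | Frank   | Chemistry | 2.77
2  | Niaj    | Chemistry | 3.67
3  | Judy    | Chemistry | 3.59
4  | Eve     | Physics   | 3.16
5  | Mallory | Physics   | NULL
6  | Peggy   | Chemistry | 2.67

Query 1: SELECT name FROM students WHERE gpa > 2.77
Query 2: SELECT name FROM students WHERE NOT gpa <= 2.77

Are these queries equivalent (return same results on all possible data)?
Yes, equivalent

Both queries return: [('Eve',), ('Judy',), ('Niaj',)]

Reason: Both filter gpa > 2.77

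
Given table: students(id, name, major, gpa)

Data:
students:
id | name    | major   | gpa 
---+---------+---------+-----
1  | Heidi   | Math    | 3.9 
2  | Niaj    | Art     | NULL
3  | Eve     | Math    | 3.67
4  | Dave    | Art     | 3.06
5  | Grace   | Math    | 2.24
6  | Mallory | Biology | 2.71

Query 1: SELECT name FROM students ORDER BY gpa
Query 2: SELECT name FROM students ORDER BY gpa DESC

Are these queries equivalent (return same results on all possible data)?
No, not equivalent

Query 1 returns: [('Niaj',), ('Grace',), ('Mallory',), ('Dave',), ('Eve',), ('Heidi',)]
Query 2 returns: [('Heidi',), ('Eve',), ('Dave',), ('Mallory',), ('Grace',), ('Niaj',)]

Reason: ASC vs DESC gives opposite ordering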